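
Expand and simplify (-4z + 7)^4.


Expand (-4z + 7)^4 by repeated multiplication:
  (-4z + 7)^2 = 16z^2 - 56z + 49
  (-4z + 7)^3 = -64z^3 + 336z^2 - 588z + 343
= 256z^4 - 1792z^3 + 4704z^2 - 5488z + 2401


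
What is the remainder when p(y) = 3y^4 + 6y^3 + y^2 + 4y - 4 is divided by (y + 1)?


By the Remainder Theorem, the remainder equals p(-1):
  3*(-1)^4 = 3
  6*(-1)^3 = -6
  1*(-1)^2 = 1
  4*(-1)^1 = -4
  constant: -4
Sum: 3 - 6 + 1 - 4 - 4 = -10


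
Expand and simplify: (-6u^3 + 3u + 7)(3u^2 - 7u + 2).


Distribute each term of the first polynomial:
  (-6u^3)(3u^2 - 7u + 2) = -18u^5 + 42u^4 - 12u^3
  (3u)(3u^2 - 7u + 2) = 9u^3 - 21u^2 + 6u
  (7)(3u^2 - 7u + 2) = 21u^2 - 49u + 14
Sum: -18u^5 + 42u^4 - 3u^3 - 43u + 14


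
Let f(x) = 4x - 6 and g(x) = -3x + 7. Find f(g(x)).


Substitute g(x) into f:
f(g(x)) = 4*(-3x + 7) + (-6)
Expand and combine: -12x + 22


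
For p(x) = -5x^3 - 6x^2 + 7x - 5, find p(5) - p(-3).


p(5) = -745
p(-3) = 55
p(5) - p(-3) = -745 - 55 = -800


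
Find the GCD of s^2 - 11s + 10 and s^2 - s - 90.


Factor each:
  s^2 - 11s + 10 = (s - 10)(s - 1)
  s^2 - s - 90 = (s - 10)(s + 9)
Common monic factor: s - 10


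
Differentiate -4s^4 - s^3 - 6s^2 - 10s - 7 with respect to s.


Apply the power rule term by term:
  d/ds(-4s^4) = -16s^3
  d/ds(-s^3) = -3s^2
  d/ds(-6s^2) = -12s
  d/ds(-10s) = -10
  d/ds(-7) = 0
p'(s) = -16s^3 - 3s^2 - 12s - 10


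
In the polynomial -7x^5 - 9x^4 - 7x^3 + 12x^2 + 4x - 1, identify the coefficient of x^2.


Read off the coefficient of x^2: 12


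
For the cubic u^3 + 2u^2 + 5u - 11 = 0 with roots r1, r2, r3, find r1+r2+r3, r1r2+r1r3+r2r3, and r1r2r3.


Monic cubic u^3+bu^2+cu+d=0: sum=-b, pairwise sum=c, product=-d.
b=2, c=5, d=-11
r1+r2+r3 = -2
r1r2+r1r3+r2r3 = 5
r1r2r3 = 11


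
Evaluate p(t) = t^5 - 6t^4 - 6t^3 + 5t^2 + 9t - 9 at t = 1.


Using direct substitution:
  1 * (1)^5 = 1
  -6 * (1)^4 = -6
  -6 * (1)^3 = -6
  5 * (1)^2 = 5
  9 * (1)^1 = 9
  constant: -9
Sum = 1 - 6 - 6 + 5 + 9 - 9 = -6


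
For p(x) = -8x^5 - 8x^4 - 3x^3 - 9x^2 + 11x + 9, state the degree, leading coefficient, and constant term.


Highest power of x is 5, with coefficient -8. Constant term is 9.
Degree = 5, leading coefficient = -8, constant term = 9


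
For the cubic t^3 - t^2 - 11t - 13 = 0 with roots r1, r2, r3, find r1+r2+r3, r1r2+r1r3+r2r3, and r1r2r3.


Monic cubic t^3+bt^2+ct+d=0: sum=-b, pairwise sum=c, product=-d.
b=-1, c=-11, d=-13
r1+r2+r3 = 1
r1r2+r1r3+r2r3 = -11
r1r2r3 = 13


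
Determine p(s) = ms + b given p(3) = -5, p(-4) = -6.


p(s) = ms + b. Using p(3)=-5, p(-4)=-6:
m = (-5 + 6)/(3 + 4) = 1/7 = 1/7
b = -5 - m*(3) = -5 - 3/7 = -38/7
p(s) = (1/7)s - (38/7)


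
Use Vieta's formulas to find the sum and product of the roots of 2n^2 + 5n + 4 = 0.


For an^2+bn+c=0: sum = -b/a, product = c/a.
a=2, b=5, c=4
Sum = -(5)/2 = -5/2
Product = (4)/2 = 2


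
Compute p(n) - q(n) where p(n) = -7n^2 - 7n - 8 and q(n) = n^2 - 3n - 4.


Distribute the minus sign:
  (-7n^2 - 7n - 8)
- (n^2 - 3n - 4)
Negate second polynomial: -n^2 + 3n + 4
Add: -8n^2 - 4n - 4


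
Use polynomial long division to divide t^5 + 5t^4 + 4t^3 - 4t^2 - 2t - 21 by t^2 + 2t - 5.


(t^5 + 5t^4 + 4t^3 - 4t^2 - 2t - 21) / (t^2 + 2t - 5)
Step 1: t^3 * (t^2 + 2t - 5) = t^5 + 2t^4 - 5t^3; subtract.
Step 2: 3t^2 * (t^2 + 2t - 5) = 3t^4 + 6t^3 - 15t^2; subtract.
Step 3: 3t * (t^2 + 2t - 5) = 3t^3 + 6t^2 - 15t; subtract.
Step 4: 5 * (t^2 + 2t - 5) = 5t^2 + 10t - 25; subtract.
Quotient: t^3 + 3t^2 + 3t + 5, Remainder: 3t + 4


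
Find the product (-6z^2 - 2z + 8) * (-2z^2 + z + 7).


Distribute each term of the first polynomial:
  (-6z^2)(-2z^2 + z + 7) = 12z^4 - 6z^3 - 42z^2
  (-2z)(-2z^2 + z + 7) = 4z^3 - 2z^2 - 14z
  (8)(-2z^2 + z + 7) = -16z^2 + 8z + 56
Sum: 12z^4 - 2z^3 - 60z^2 - 6z + 56


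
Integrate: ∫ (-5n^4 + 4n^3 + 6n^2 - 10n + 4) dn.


Reverse power rule on each term:
  ∫ -5n^4 dn = -n^5
  ∫ 4n^3 dn = n^4
  ∫ 6n^2 dn = 2n^3
  ∫ -10n dn = -5n^2
  ∫ 4 dn = 4n
F(n) = -n^5 + n^4 + 2n^3 - 5n^2 + 4n + C


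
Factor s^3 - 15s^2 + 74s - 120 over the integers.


Try integer roots (divisors of -120). s=6: p(6)=0.
Divide out (s - 6): quotient is s^2 - 9s + 20.
Factor the quadratic: (s - 4)(s - 5)
Result: (s - 6)(s - 4)(s - 5)


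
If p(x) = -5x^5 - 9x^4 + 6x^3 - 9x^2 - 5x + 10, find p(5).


Using direct substitution:
  -5 * (5)^5 = -15625
  -9 * (5)^4 = -5625
  6 * (5)^3 = 750
  -9 * (5)^2 = -225
  -5 * (5)^1 = -25
  constant: 10
Sum = -15625 - 5625 + 750 - 225 - 25 + 10 = -20740


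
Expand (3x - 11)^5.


Expand (3x - 11)^5 by repeated multiplication:
  (3x - 11)^2 = 9x^2 - 66x + 121
  (3x - 11)^3 = 27x^3 - 297x^2 + 1089x - 1331
  (3x - 11)^4 = 81x^4 - 1188x^3 + 6534x^2 - 15972x + 14641
= 243x^5 - 4455x^4 + 32670x^3 - 119790x^2 + 219615x - 161051


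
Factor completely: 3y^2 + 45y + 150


Roots satisfy r1 + r2 = -b/a = -15 and r1*r2 = c/a = 50.
So r1 = -10, r2 = -5.
3y^2 + 45y + 150 = 3(y - r1)(y - r2) = 3(y + 10)(y + 5)


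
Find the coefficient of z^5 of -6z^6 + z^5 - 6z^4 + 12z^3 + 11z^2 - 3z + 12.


Read off the coefficient of z^5: 1


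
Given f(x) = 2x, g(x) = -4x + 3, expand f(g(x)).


Substitute g(x) into f:
f(g(x)) = 2*(-4x + 3)
Expand and combine: -8x + 6


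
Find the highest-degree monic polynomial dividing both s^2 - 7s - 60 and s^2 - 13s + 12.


Factor each:
  s^2 - 7s - 60 = (s - 12)(s + 5)
  s^2 - 13s + 12 = (s - 12)(s - 1)
Common monic factor: s - 12


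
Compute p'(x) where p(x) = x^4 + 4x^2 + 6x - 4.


Apply the power rule term by term:
  d/dx(x^4) = 4x^3
  d/dx(4x^2) = 8x
  d/dx(6x) = 6
  d/dx(-4) = 0
p'(x) = 4x^3 + 8x + 6


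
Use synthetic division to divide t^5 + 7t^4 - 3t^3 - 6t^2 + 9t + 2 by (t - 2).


Synthetic division with c = 2. Coefficients: 1, 7, -3, -6, 9, 2
Bring down 1.
  1 * 2 = 2; 2 + 7 = 9
  9 * 2 = 18; 18 - 3 = 15
  15 * 2 = 30; 30 - 6 = 24
  24 * 2 = 48; 48 + 9 = 57
  57 * 2 = 114; 114 + 2 = 116
Quotient: t^4 + 9t^3 + 15t^2 + 24t + 57, Remainder: 116


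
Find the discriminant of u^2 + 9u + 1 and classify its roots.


D = b^2 - 4ac = (9)^2 - 4(1)(1) = 81 - 4 = 77
Since D > 0: two distinct irrational roots


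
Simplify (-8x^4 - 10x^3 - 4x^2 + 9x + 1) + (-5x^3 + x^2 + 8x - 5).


Align terms by degree and add:
  -8x^4 - 10x^3 - 4x^2 + 9x + 1
  -5x^3 + x^2 + 8x - 5
= -8x^4 - 15x^3 - 3x^2 + 17x - 4


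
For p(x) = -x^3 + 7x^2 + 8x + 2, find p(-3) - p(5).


p(-3) = 68
p(5) = 92
p(-3) - p(5) = 68 - 92 = -24


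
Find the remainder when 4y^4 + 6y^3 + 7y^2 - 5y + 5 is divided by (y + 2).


By the Remainder Theorem, the remainder equals p(-2):
  4*(-2)^4 = 64
  6*(-2)^3 = -48
  7*(-2)^2 = 28
  -5*(-2)^1 = 10
  constant: 5
Sum: 64 - 48 + 28 + 10 + 5 = 59


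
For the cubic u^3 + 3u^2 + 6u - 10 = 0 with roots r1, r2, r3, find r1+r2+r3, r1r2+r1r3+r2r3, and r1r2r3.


Monic cubic u^3+bu^2+cu+d=0: sum=-b, pairwise sum=c, product=-d.
b=3, c=6, d=-10
r1+r2+r3 = -3
r1r2+r1r3+r2r3 = 6
r1r2r3 = 10


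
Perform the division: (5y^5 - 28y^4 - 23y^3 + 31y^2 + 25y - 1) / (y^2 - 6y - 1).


(5y^5 - 28y^4 - 23y^3 + 31y^2 + 25y - 1) / (y^2 - 6y - 1)
Step 1: 5y^3 * (y^2 - 6y - 1) = 5y^5 - 30y^4 - 5y^3; subtract.
Step 2: 2y^2 * (y^2 - 6y - 1) = 2y^4 - 12y^3 - 2y^2; subtract.
Step 3: -6y * (y^2 - 6y - 1) = -6y^3 + 36y^2 + 6y; subtract.
Step 4: -3 * (y^2 - 6y - 1) = -3y^2 + 18y + 3; subtract.
Quotient: 5y^3 + 2y^2 - 6y - 3, Remainder: y - 4


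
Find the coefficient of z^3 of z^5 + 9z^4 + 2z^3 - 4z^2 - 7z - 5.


Read off the coefficient of z^3: 2


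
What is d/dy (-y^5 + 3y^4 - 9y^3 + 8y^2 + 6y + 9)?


Apply the power rule term by term:
  d/dy(-y^5) = -5y^4
  d/dy(3y^4) = 12y^3
  d/dy(-9y^3) = -27y^2
  d/dy(8y^2) = 16y
  d/dy(6y) = 6
  d/dy(9) = 0
p'(y) = -5y^4 + 12y^3 - 27y^2 + 16y + 6


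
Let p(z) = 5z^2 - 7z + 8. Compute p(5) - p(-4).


p(5) = 98
p(-4) = 116
p(5) - p(-4) = 98 - 116 = -18


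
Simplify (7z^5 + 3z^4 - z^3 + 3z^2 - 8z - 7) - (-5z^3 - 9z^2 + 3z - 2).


Distribute the minus sign:
  (7z^5 + 3z^4 - z^3 + 3z^2 - 8z - 7)
- (-5z^3 - 9z^2 + 3z - 2)
Negate second polynomial: 5z^3 + 9z^2 - 3z + 2
Add: 7z^5 + 3z^4 + 4z^3 + 12z^2 - 11z - 5


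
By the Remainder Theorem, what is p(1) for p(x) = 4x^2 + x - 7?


By the Remainder Theorem, the remainder equals p(1):
  4*(1)^2 = 4
  1*(1)^1 = 1
  constant: -7
Sum: 4 + 1 - 7 = -2


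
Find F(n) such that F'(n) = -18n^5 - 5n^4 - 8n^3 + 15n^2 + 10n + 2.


Reverse power rule on each term:
  ∫ -18n^5 dn = -3n^6
  ∫ -5n^4 dn = -n^5
  ∫ -8n^3 dn = -2n^4
  ∫ 15n^2 dn = 5n^3
  ∫ 10n dn = 5n^2
  ∫ 2 dn = 2n
F(n) = -3n^6 - n^5 - 2n^4 + 5n^3 + 5n^2 + 2n + C


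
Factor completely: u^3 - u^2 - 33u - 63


Try integer roots (divisors of -63). u=7: p(7)=0.
Divide out (u - 7): quotient is u^2 + 6u + 9.
Factor the quadratic: (u + 3)(u + 3)
Result: (u - 7)(u + 3)(u + 3)


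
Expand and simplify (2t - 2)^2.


Expand (2t - 2)^2 by repeated multiplication:
= 4t^2 - 8t + 4


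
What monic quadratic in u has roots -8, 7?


p(u) = (u + 8)(u - 7)
Expand: u^2 + u - 56


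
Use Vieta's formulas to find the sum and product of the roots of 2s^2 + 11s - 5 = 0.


For as^2+bs+c=0: sum = -b/a, product = c/a.
a=2, b=11, c=-5
Sum = -(11)/2 = -11/2
Product = (-5)/2 = -5/2


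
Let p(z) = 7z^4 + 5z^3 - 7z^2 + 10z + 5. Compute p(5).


Using direct substitution:
  7 * (5)^4 = 4375
  5 * (5)^3 = 625
  -7 * (5)^2 = -175
  10 * (5)^1 = 50
  constant: 5
Sum = 4375 + 625 - 175 + 50 + 5 = 4880


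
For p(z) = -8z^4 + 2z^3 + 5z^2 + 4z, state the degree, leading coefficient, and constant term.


Highest power of z is 4, with coefficient -8. Constant term is 0.
Degree = 4, leading coefficient = -8, constant term = 0


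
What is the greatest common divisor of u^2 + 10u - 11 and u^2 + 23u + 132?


Factor each:
  u^2 + 10u - 11 = (u + 11)(u - 1)
  u^2 + 23u + 132 = (u + 11)(u + 12)
Common monic factor: u + 11


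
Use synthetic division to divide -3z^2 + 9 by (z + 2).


Synthetic division with c = -2. Coefficients: -3, 0, 9
Bring down -3.
  -3 * -2 = 6; 6 + 0 = 6
  6 * -2 = -12; -12 + 9 = -3
Quotient: -3z + 6, Remainder: -3


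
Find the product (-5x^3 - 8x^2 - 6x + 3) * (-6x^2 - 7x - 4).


Distribute each term of the first polynomial:
  (-5x^3)(-6x^2 - 7x - 4) = 30x^5 + 35x^4 + 20x^3
  (-8x^2)(-6x^2 - 7x - 4) = 48x^4 + 56x^3 + 32x^2
  (-6x)(-6x^2 - 7x - 4) = 36x^3 + 42x^2 + 24x
  (3)(-6x^2 - 7x - 4) = -18x^2 - 21x - 12
Sum: 30x^5 + 83x^4 + 112x^3 + 56x^2 + 3x - 12


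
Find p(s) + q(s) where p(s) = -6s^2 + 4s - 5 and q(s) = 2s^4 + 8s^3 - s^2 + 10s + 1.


Align terms by degree and add:
  -6s^2 + 4s - 5
+ 2s^4 + 8s^3 - s^2 + 10s + 1
= 2s^4 + 8s^3 - 7s^2 + 14s - 4


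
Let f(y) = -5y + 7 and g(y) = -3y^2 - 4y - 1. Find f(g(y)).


Substitute g(y) into f:
f(g(y)) = -5*(-3y^2 - 4y - 1) + 7
Expand and combine: 15y^2 + 20y + 12


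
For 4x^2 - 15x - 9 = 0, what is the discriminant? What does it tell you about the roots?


D = b^2 - 4ac = (-15)^2 - 4(4)(-9) = 225 + 144 = 369
Since D > 0: two distinct irrational roots


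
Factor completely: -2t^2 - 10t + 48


Roots satisfy r1 + r2 = -b/a = -5 and r1*r2 = c/a = -24.
So r1 = 3, r2 = -8.
-2t^2 - 10t + 48 = -2(t - r1)(t - r2) = -2(t - 3)(t + 8)


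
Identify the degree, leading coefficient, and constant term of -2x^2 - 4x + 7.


Highest power of x is 2, with coefficient -2. Constant term is 7.
Degree = 2, leading coefficient = -2, constant term = 7


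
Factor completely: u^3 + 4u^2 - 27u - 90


Try integer roots (divisors of -90). u=-6: p(-6)=0.
Divide out (u + 6): quotient is u^2 - 2u - 15.
Factor the quadratic: (u - 5)(u + 3)
Result: (u + 6)(u - 5)(u + 3)


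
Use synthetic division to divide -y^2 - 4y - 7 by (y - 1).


Synthetic division with c = 1. Coefficients: -1, -4, -7
Bring down -1.
  -1 * 1 = -1; -1 - 4 = -5
  -5 * 1 = -5; -5 - 7 = -12
Quotient: -y - 5, Remainder: -12


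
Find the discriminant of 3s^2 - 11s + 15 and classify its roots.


D = b^2 - 4ac = (-11)^2 - 4(3)(15) = 121 - 180 = -59
Since D < 0: two complex conjugate roots (no real roots)


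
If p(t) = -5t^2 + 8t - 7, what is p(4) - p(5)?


p(4) = -55
p(5) = -92
p(4) - p(5) = -55 + 92 = 37


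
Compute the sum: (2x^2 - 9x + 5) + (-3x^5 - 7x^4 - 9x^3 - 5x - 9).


Align terms by degree and add:
  2x^2 - 9x + 5
  -3x^5 - 7x^4 - 9x^3 - 5x - 9
= -3x^5 - 7x^4 - 9x^3 + 2x^2 - 14x - 4


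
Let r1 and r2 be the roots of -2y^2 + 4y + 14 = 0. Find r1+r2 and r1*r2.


For ay^2+by+c=0: sum = -b/a, product = c/a.
a=-2, b=4, c=14
Sum = -(4)/-2 = 2
Product = (14)/-2 = -7


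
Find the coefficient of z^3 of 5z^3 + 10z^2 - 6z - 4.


Read off the coefficient of z^3: 5


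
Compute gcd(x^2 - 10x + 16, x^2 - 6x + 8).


Factor each:
  x^2 - 10x + 16 = (x - 2)(x - 8)
  x^2 - 6x + 8 = (x - 2)(x - 4)
Common monic factor: x - 2


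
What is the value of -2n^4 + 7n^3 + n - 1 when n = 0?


Using direct substitution:
  -2 * (0)^4 = 0
  7 * (0)^3 = 0
  0 * (0)^2 = 0
  1 * (0)^1 = 0
  constant: -1
Sum = 0 + 0 + 0 + 0 - 1 = -1


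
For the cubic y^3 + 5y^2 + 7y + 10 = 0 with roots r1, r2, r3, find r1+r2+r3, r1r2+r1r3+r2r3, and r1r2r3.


Monic cubic y^3+by^2+cy+d=0: sum=-b, pairwise sum=c, product=-d.
b=5, c=7, d=10
r1+r2+r3 = -5
r1r2+r1r3+r2r3 = 7
r1r2r3 = -10


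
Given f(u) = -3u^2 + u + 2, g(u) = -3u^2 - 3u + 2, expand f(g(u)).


Substitute g(u) into f:
f(g(u)) = -3*(-3u^2 - 3u + 2)^2 + 1*(-3u^2 - 3u + 2) + 2
(-3u^2 - 3u + 2)^2 = 9u^4 + 18u^3 - 3u^2 - 12u + 4
Expand and combine: -27u^4 - 54u^3 + 6u^2 + 33u - 8


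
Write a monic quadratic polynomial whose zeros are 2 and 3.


p(u) = (u - 2)(u - 3)
Expand: u^2 - 5u + 6


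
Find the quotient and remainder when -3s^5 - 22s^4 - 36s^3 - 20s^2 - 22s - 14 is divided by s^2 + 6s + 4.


(-3s^5 - 22s^4 - 36s^3 - 20s^2 - 22s - 14) / (s^2 + 6s + 4)
Step 1: -3s^3 * (s^2 + 6s + 4) = -3s^5 - 18s^4 - 12s^3; subtract.
Step 2: -4s^2 * (s^2 + 6s + 4) = -4s^4 - 24s^3 - 16s^2; subtract.
Step 3: 0 * (s^2 + 6s + 4) = 0; subtract.
Step 4: -4 * (s^2 + 6s + 4) = -4s^2 - 24s - 16; subtract.
Quotient: -3s^3 - 4s^2 - 4, Remainder: 2s + 2


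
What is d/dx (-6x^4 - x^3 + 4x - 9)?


Apply the power rule term by term:
  d/dx(-6x^4) = -24x^3
  d/dx(-x^3) = -3x^2
  d/dx(4x) = 4
  d/dx(-9) = 0
p'(x) = -24x^3 - 3x^2 + 4


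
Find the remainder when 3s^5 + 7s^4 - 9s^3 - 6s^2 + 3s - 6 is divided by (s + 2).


By the Remainder Theorem, the remainder equals p(-2):
  3*(-2)^5 = -96
  7*(-2)^4 = 112
  -9*(-2)^3 = 72
  -6*(-2)^2 = -24
  3*(-2)^1 = -6
  constant: -6
Sum: -96 + 112 + 72 - 24 - 6 - 6 = 52


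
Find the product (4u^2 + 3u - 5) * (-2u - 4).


Distribute each term of the first polynomial:
  (4u^2)(-2u - 4) = -8u^3 - 16u^2
  (3u)(-2u - 4) = -6u^2 - 12u
  (-5)(-2u - 4) = 10u + 20
Sum: -8u^3 - 22u^2 - 2u + 20


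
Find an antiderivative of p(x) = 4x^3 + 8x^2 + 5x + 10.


Reverse power rule on each term:
  ∫ 4x^3 dx = x^4
  ∫ 8x^2 dx = (8/3)x^3
  ∫ 5x dx = (5/2)x^2
  ∫ 10 dx = 10x
F(x) = x^4 + (8/3)x^3 + (5/2)x^2 + 10x + C


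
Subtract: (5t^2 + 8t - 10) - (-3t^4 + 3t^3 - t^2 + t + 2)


Distribute the minus sign:
  (5t^2 + 8t - 10)
- (-3t^4 + 3t^3 - t^2 + t + 2)
Negate second polynomial: 3t^4 - 3t^3 + t^2 - t - 2
Add: 3t^4 - 3t^3 + 6t^2 + 7t - 12


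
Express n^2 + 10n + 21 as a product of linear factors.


Roots satisfy r1 + r2 = -b/a = -10 and r1*r2 = c/a = 21.
So r1 = -3, r2 = -7.
n^2 + 10n + 21 = (n - r1)(n - r2) = (n + 3)(n + 7)


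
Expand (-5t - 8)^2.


Expand (-5t - 8)^2 by repeated multiplication:
= 25t^2 + 80t + 64


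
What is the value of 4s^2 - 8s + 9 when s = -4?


Using direct substitution:
  4 * (-4)^2 = 64
  -8 * (-4)^1 = 32
  constant: 9
Sum = 64 + 32 + 9 = 105


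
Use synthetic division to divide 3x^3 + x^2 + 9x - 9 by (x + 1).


Synthetic division with c = -1. Coefficients: 3, 1, 9, -9
Bring down 3.
  3 * -1 = -3; -3 + 1 = -2
  -2 * -1 = 2; 2 + 9 = 11
  11 * -1 = -11; -11 - 9 = -20
Quotient: 3x^2 - 2x + 11, Remainder: -20


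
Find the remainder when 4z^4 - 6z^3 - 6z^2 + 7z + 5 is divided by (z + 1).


By the Remainder Theorem, the remainder equals p(-1):
  4*(-1)^4 = 4
  -6*(-1)^3 = 6
  -6*(-1)^2 = -6
  7*(-1)^1 = -7
  constant: 5
Sum: 4 + 6 - 6 - 7 + 5 = 2


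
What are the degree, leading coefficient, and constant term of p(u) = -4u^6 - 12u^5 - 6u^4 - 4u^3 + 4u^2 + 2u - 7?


Highest power of u is 6, with coefficient -4. Constant term is -7.
Degree = 6, leading coefficient = -4, constant term = -7


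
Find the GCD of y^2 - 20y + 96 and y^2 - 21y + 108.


Factor each:
  y^2 - 20y + 96 = (y - 12)(y - 8)
  y^2 - 21y + 108 = (y - 12)(y - 9)
Common monic factor: y - 12


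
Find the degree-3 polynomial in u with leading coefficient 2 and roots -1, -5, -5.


p(u) = 2(u + 1)(u + 5)(u + 5)
Expand: 2u^3 + 22u^2 + 70u + 50


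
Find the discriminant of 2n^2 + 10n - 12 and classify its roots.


D = b^2 - 4ac = (10)^2 - 4(2)(-12) = 100 + 96 = 196
Since D > 0: two distinct rational roots


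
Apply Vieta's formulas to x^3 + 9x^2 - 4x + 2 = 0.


Monic cubic x^3+bx^2+cx+d=0: sum=-b, pairwise sum=c, product=-d.
b=9, c=-4, d=2
r1+r2+r3 = -9
r1r2+r1r3+r2r3 = -4
r1r2r3 = -2


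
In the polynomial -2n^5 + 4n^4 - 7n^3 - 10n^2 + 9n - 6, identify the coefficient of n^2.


Read off the coefficient of n^2: -10


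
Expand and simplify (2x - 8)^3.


Expand (2x - 8)^3 by repeated multiplication:
  (2x - 8)^2 = 4x^2 - 32x + 64
= 8x^3 - 96x^2 + 384x - 512


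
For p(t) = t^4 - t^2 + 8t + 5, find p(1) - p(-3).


p(1) = 13
p(-3) = 53
p(1) - p(-3) = 13 - 53 = -40


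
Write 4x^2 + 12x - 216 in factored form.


Roots satisfy r1 + r2 = -b/a = -3 and r1*r2 = c/a = -54.
So r1 = -9, r2 = 6.
4x^2 + 12x - 216 = 4(x - r1)(x - r2) = 4(x + 9)(x - 6)


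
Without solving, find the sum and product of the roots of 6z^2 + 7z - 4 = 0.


For az^2+bz+c=0: sum = -b/a, product = c/a.
a=6, b=7, c=-4
Sum = -(7)/6 = -7/6
Product = (-4)/6 = -2/3


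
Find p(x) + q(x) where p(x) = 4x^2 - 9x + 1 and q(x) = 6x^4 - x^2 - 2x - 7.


Align terms by degree and add:
  4x^2 - 9x + 1
+ 6x^4 - x^2 - 2x - 7
= 6x^4 + 3x^2 - 11x - 6


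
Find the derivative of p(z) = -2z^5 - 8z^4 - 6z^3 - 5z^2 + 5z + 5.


Apply the power rule term by term:
  d/dz(-2z^5) = -10z^4
  d/dz(-8z^4) = -32z^3
  d/dz(-6z^3) = -18z^2
  d/dz(-5z^2) = -10z
  d/dz(5z) = 5
  d/dz(5) = 0
p'(z) = -10z^4 - 32z^3 - 18z^2 - 10z + 5


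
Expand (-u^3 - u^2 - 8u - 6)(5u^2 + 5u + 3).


Distribute each term of the first polynomial:
  (-u^3)(5u^2 + 5u + 3) = -5u^5 - 5u^4 - 3u^3
  (-u^2)(5u^2 + 5u + 3) = -5u^4 - 5u^3 - 3u^2
  (-8u)(5u^2 + 5u + 3) = -40u^3 - 40u^2 - 24u
  (-6)(5u^2 + 5u + 3) = -30u^2 - 30u - 18
Sum: -5u^5 - 10u^4 - 48u^3 - 73u^2 - 54u - 18


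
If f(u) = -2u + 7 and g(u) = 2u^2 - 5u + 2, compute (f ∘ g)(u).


Substitute g(u) into f:
f(g(u)) = -2*(2u^2 - 5u + 2) + 7
Expand and combine: -4u^2 + 10u + 3


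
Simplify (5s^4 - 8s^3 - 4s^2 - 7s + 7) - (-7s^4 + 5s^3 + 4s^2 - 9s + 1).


Distribute the minus sign:
  (5s^4 - 8s^3 - 4s^2 - 7s + 7)
- (-7s^4 + 5s^3 + 4s^2 - 9s + 1)
Negate second polynomial: 7s^4 - 5s^3 - 4s^2 + 9s - 1
Add: 12s^4 - 13s^3 - 8s^2 + 2s + 6


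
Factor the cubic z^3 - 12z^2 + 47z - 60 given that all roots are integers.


Try integer roots (divisors of -60). z=5: p(5)=0.
Divide out (z - 5): quotient is z^2 - 7z + 12.
Factor the quadratic: (z - 3)(z - 4)
Result: (z - 5)(z - 3)(z - 4)


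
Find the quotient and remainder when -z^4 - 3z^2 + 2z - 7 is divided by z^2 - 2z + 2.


(-z^4 - 3z^2 + 2z - 7) / (z^2 - 2z + 2)
Step 1: -z^2 * (z^2 - 2z + 2) = -z^4 + 2z^3 - 2z^2; subtract.
Step 2: -2z * (z^2 - 2z + 2) = -2z^3 + 4z^2 - 4z; subtract.
Step 3: -5 * (z^2 - 2z + 2) = -5z^2 + 10z - 10; subtract.
Quotient: -z^2 - 2z - 5, Remainder: -4z + 3


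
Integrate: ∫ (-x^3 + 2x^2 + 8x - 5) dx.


Reverse power rule on each term:
  ∫ -x^3 dx = -(1/4)x^4
  ∫ 2x^2 dx = (2/3)x^3
  ∫ 8x dx = 4x^2
  ∫ -5 dx = -5x
F(x) = -(1/4)x^4 + (2/3)x^3 + 4x^2 - 5x + C


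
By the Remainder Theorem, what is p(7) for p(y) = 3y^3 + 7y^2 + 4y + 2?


By the Remainder Theorem, the remainder equals p(7):
  3*(7)^3 = 1029
  7*(7)^2 = 343
  4*(7)^1 = 28
  constant: 2
Sum: 1029 + 343 + 28 + 2 = 1402


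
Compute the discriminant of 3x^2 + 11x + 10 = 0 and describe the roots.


D = b^2 - 4ac = (11)^2 - 4(3)(10) = 121 - 120 = 1
Since D > 0: two distinct rational roots


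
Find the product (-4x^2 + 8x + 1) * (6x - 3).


Distribute each term of the first polynomial:
  (-4x^2)(6x - 3) = -24x^3 + 12x^2
  (8x)(6x - 3) = 48x^2 - 24x
  (1)(6x - 3) = 6x - 3
Sum: -24x^3 + 60x^2 - 18x - 3


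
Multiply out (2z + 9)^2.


Expand (2z + 9)^2 by repeated multiplication:
= 4z^2 + 36z + 81


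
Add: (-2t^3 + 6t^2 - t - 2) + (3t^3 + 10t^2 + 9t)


Align terms by degree and add:
  -2t^3 + 6t^2 - t - 2
+ 3t^3 + 10t^2 + 9t
= t^3 + 16t^2 + 8t - 2


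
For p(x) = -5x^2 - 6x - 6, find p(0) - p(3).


p(0) = -6
p(3) = -69
p(0) - p(3) = -6 + 69 = 63


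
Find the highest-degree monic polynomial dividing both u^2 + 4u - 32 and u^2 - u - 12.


Factor each:
  u^2 + 4u - 32 = (u - 4)(u + 8)
  u^2 - u - 12 = (u - 4)(u + 3)
Common monic factor: u - 4


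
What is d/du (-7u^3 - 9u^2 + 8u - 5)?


Apply the power rule term by term:
  d/du(-7u^3) = -21u^2
  d/du(-9u^2) = -18u
  d/du(8u) = 8
  d/du(-5) = 0
p'(u) = -21u^2 - 18u + 8


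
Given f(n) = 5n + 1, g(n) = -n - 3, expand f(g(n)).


Substitute g(n) into f:
f(g(n)) = 5*(-n - 3) + 1
Expand and combine: -5n - 14


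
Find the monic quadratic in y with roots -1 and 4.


p(y) = (y + 1)(y - 4)
Expand: y^2 - 3y - 4


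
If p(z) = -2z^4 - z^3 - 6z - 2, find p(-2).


Using direct substitution:
  -2 * (-2)^4 = -32
  -1 * (-2)^3 = 8
  0 * (-2)^2 = 0
  -6 * (-2)^1 = 12
  constant: -2
Sum = -32 + 8 + 0 + 12 - 2 = -14


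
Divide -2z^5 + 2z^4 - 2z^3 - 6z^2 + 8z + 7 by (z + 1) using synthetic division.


Synthetic division with c = -1. Coefficients: -2, 2, -2, -6, 8, 7
Bring down -2.
  -2 * -1 = 2; 2 + 2 = 4
  4 * -1 = -4; -4 - 2 = -6
  -6 * -1 = 6; 6 - 6 = 0
  0 * -1 = 0; 0 + 8 = 8
  8 * -1 = -8; -8 + 7 = -1
Quotient: -2z^4 + 4z^3 - 6z^2 + 8, Remainder: -1


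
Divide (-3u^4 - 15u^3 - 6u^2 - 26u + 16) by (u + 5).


(-3u^4 - 15u^3 - 6u^2 - 26u + 16) / (u + 5)
Step 1: -3u^3 * (u + 5) = -3u^4 - 15u^3; subtract.
Step 2: 0 * (u + 5) = 0; subtract.
Step 3: -6u * (u + 5) = -6u^2 - 30u; subtract.
Step 4: 4 * (u + 5) = 4u + 20; subtract.
Quotient: -3u^3 - 6u + 4, Remainder: -4


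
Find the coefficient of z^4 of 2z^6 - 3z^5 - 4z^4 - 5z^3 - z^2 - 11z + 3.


Read off the coefficient of z^4: -4


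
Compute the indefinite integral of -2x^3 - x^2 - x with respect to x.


Reverse power rule on each term:
  ∫ -2x^3 dx = -(1/2)x^4
  ∫ -x^2 dx = -(1/3)x^3
  ∫ -x dx = -(1/2)x^2
F(x) = -(1/2)x^4 - (1/3)x^3 - (1/2)x^2 + C


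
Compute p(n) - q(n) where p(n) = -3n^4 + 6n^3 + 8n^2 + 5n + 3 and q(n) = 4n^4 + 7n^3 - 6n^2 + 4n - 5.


Distribute the minus sign:
  (-3n^4 + 6n^3 + 8n^2 + 5n + 3)
- (4n^4 + 7n^3 - 6n^2 + 4n - 5)
Negate second polynomial: -4n^4 - 7n^3 + 6n^2 - 4n + 5
Add: -7n^4 - n^3 + 14n^2 + n + 8


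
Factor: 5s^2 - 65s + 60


Roots satisfy r1 + r2 = -b/a = 13 and r1*r2 = c/a = 12.
So r1 = 12, r2 = 1.
5s^2 - 65s + 60 = 5(s - r1)(s - r2) = 5(s - 12)(s - 1)


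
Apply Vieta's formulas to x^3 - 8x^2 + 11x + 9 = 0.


Monic cubic x^3+bx^2+cx+d=0: sum=-b, pairwise sum=c, product=-d.
b=-8, c=11, d=9
r1+r2+r3 = 8
r1r2+r1r3+r2r3 = 11
r1r2r3 = -9


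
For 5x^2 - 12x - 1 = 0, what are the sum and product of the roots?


For ax^2+bx+c=0: sum = -b/a, product = c/a.
a=5, b=-12, c=-1
Sum = -(-12)/5 = 12/5
Product = (-1)/5 = -1/5


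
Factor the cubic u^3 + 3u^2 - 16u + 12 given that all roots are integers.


Try integer roots (divisors of 12). u=-6: p(-6)=0.
Divide out (u + 6): quotient is u^2 - 3u + 2.
Factor the quadratic: (u - 2)(u - 1)
Result: (u + 6)(u - 2)(u - 1)


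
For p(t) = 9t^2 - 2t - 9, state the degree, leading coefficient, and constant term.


Highest power of t is 2, with coefficient 9. Constant term is -9.
Degree = 2, leading coefficient = 9, constant term = -9


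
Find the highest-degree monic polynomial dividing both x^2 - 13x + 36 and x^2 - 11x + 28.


Factor each:
  x^2 - 13x + 36 = (x - 4)(x - 9)
  x^2 - 11x + 28 = (x - 4)(x - 7)
Common monic factor: x - 4


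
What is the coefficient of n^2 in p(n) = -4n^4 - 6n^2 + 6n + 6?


Read off the coefficient of n^2: -6


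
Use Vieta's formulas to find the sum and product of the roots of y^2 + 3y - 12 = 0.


For ay^2+by+c=0: sum = -b/a, product = c/a.
a=1, b=3, c=-12
Sum = -(3)/1 = -3
Product = (-12)/1 = -12


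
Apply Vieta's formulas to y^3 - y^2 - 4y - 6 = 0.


Monic cubic y^3+by^2+cy+d=0: sum=-b, pairwise sum=c, product=-d.
b=-1, c=-4, d=-6
r1+r2+r3 = 1
r1r2+r1r3+r2r3 = -4
r1r2r3 = 6


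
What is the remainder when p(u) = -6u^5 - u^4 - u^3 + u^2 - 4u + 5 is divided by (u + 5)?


By the Remainder Theorem, the remainder equals p(-5):
  -6*(-5)^5 = 18750
  -1*(-5)^4 = -625
  -1*(-5)^3 = 125
  1*(-5)^2 = 25
  -4*(-5)^1 = 20
  constant: 5
Sum: 18750 - 625 + 125 + 25 + 20 + 5 = 18300


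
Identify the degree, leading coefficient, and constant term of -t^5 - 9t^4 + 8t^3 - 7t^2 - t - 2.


Highest power of t is 5, with coefficient -1. Constant term is -2.
Degree = 5, leading coefficient = -1, constant term = -2


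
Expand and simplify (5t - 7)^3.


Expand (5t - 7)^3 by repeated multiplication:
  (5t - 7)^2 = 25t^2 - 70t + 49
= 125t^3 - 525t^2 + 735t - 343


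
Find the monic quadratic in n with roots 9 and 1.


p(n) = (n - 9)(n - 1)
Expand: n^2 - 10n + 9


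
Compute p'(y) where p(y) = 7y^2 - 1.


Apply the power rule term by term:
  d/dy(7y^2) = 14y
  d/dy(-1) = 0
p'(y) = 14y


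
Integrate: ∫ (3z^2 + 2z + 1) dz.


Reverse power rule on each term:
  ∫ 3z^2 dz = z^3
  ∫ 2z dz = z^2
  ∫ 1 dz = z
F(z) = z^3 + z^2 + z + C


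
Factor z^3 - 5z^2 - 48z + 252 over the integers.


Try integer roots (divisors of 252). z=6: p(6)=0.
Divide out (z - 6): quotient is z^2 + z - 42.
Factor the quadratic: (z + 7)(z - 6)
Result: (z - 6)(z + 7)(z - 6)


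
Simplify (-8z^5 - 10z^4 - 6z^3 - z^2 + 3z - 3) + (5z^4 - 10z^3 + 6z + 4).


Align terms by degree and add:
  -8z^5 - 10z^4 - 6z^3 - z^2 + 3z - 3
+ 5z^4 - 10z^3 + 6z + 4
= -8z^5 - 5z^4 - 16z^3 - z^2 + 9z + 1


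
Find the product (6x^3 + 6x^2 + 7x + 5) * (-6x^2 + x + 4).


Distribute each term of the first polynomial:
  (6x^3)(-6x^2 + x + 4) = -36x^5 + 6x^4 + 24x^3
  (6x^2)(-6x^2 + x + 4) = -36x^4 + 6x^3 + 24x^2
  (7x)(-6x^2 + x + 4) = -42x^3 + 7x^2 + 28x
  (5)(-6x^2 + x + 4) = -30x^2 + 5x + 20
Sum: -36x^5 - 30x^4 - 12x^3 + x^2 + 33x + 20


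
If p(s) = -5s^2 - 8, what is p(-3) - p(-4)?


p(-3) = -53
p(-4) = -88
p(-3) - p(-4) = -53 + 88 = 35


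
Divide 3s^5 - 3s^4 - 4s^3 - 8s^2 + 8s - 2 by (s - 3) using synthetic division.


Synthetic division with c = 3. Coefficients: 3, -3, -4, -8, 8, -2
Bring down 3.
  3 * 3 = 9; 9 - 3 = 6
  6 * 3 = 18; 18 - 4 = 14
  14 * 3 = 42; 42 - 8 = 34
  34 * 3 = 102; 102 + 8 = 110
  110 * 3 = 330; 330 - 2 = 328
Quotient: 3s^4 + 6s^3 + 14s^2 + 34s + 110, Remainder: 328


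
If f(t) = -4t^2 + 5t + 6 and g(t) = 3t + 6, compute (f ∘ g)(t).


Substitute g(t) into f:
f(g(t)) = -4*(3t + 6)^2 + 5*(3t + 6) + 6
(3t + 6)^2 = 9t^2 + 36t + 36
Expand and combine: -36t^2 - 129t - 108


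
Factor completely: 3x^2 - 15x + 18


Roots satisfy r1 + r2 = -b/a = 5 and r1*r2 = c/a = 6.
So r1 = 3, r2 = 2.
3x^2 - 15x + 18 = 3(x - r1)(x - r2) = 3(x - 3)(x - 2)


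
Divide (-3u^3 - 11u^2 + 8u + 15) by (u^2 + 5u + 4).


(-3u^3 - 11u^2 + 8u + 15) / (u^2 + 5u + 4)
Step 1: -3u * (u^2 + 5u + 4) = -3u^3 - 15u^2 - 12u; subtract.
Step 2: 4 * (u^2 + 5u + 4) = 4u^2 + 20u + 16; subtract.
Quotient: -3u + 4, Remainder: -1


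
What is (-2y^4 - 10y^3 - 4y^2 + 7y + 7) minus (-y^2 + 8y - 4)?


Distribute the minus sign:
  (-2y^4 - 10y^3 - 4y^2 + 7y + 7)
- (-y^2 + 8y - 4)
Negate second polynomial: y^2 - 8y + 4
Add: -2y^4 - 10y^3 - 3y^2 - y + 11


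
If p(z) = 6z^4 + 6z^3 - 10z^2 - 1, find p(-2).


Using direct substitution:
  6 * (-2)^4 = 96
  6 * (-2)^3 = -48
  -10 * (-2)^2 = -40
  0 * (-2)^1 = 0
  constant: -1
Sum = 96 - 48 - 40 + 0 - 1 = 7


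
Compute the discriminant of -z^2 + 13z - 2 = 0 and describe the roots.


D = b^2 - 4ac = (13)^2 - 4(-1)(-2) = 169 - 8 = 161
Since D > 0: two distinct irrational roots


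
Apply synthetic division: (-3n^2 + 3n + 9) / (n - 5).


Synthetic division with c = 5. Coefficients: -3, 3, 9
Bring down -3.
  -3 * 5 = -15; -15 + 3 = -12
  -12 * 5 = -60; -60 + 9 = -51
Quotient: -3n - 12, Remainder: -51


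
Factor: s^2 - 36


Roots satisfy r1 + r2 = -b/a = 0 and r1*r2 = c/a = -36.
So r1 = -6, r2 = 6.
s^2 - 36 = (s - r1)(s - r2) = (s + 6)(s - 6)


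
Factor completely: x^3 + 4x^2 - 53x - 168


Try integer roots (divisors of -168). x=-3: p(-3)=0.
Divide out (x + 3): quotient is x^2 + x - 56.
Factor the quadratic: (x + 8)(x - 7)
Result: (x + 3)(x + 8)(x - 7)


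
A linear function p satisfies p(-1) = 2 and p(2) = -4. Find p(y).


p(y) = my + b. Using p(-1)=2, p(2)=-4:
m = (2 + 4)/(-1 - 2) = 6/-3 = -2
b = 2 - m*(-1) = 2 - 2 = 0
p(y) = -2y


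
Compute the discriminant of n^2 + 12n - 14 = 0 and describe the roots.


D = b^2 - 4ac = (12)^2 - 4(1)(-14) = 144 + 56 = 200
Since D > 0: two distinct irrational roots


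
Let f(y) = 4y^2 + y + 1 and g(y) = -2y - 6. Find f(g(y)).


Substitute g(y) into f:
f(g(y)) = 4*(-2y - 6)^2 + 1*(-2y - 6) + 1
(-2y - 6)^2 = 4y^2 + 24y + 36
Expand and combine: 16y^2 + 94y + 139


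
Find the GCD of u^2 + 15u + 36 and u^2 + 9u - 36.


Factor each:
  u^2 + 15u + 36 = (u + 12)(u + 3)
  u^2 + 9u - 36 = (u + 12)(u - 3)
Common monic factor: u + 12


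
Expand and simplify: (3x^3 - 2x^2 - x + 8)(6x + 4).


Distribute each term of the first polynomial:
  (3x^3)(6x + 4) = 18x^4 + 12x^3
  (-2x^2)(6x + 4) = -12x^3 - 8x^2
  (-x)(6x + 4) = -6x^2 - 4x
  (8)(6x + 4) = 48x + 32
Sum: 18x^4 - 14x^2 + 44x + 32


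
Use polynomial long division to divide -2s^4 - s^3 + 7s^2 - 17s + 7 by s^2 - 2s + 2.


(-2s^4 - s^3 + 7s^2 - 17s + 7) / (s^2 - 2s + 2)
Step 1: -2s^2 * (s^2 - 2s + 2) = -2s^4 + 4s^3 - 4s^2; subtract.
Step 2: -5s * (s^2 - 2s + 2) = -5s^3 + 10s^2 - 10s; subtract.
Step 3: 1 * (s^2 - 2s + 2) = s^2 - 2s + 2; subtract.
Quotient: -2s^2 - 5s + 1, Remainder: -5s + 5


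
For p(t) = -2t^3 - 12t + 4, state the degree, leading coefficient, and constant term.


Highest power of t is 3, with coefficient -2. Constant term is 4.
Degree = 3, leading coefficient = -2, constant term = 4


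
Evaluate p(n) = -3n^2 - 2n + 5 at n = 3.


Using direct substitution:
  -3 * (3)^2 = -27
  -2 * (3)^1 = -6
  constant: 5
Sum = -27 - 6 + 5 = -28


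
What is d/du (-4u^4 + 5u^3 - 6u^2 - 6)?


Apply the power rule term by term:
  d/du(-4u^4) = -16u^3
  d/du(5u^3) = 15u^2
  d/du(-6u^2) = -12u
  d/du(-6) = 0
p'(u) = -16u^3 + 15u^2 - 12u


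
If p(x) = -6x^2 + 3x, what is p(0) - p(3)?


p(0) = 0
p(3) = -45
p(0) - p(3) = 0 + 45 = 45


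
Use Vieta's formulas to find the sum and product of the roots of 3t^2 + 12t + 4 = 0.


For at^2+bt+c=0: sum = -b/a, product = c/a.
a=3, b=12, c=4
Sum = -(12)/3 = -4
Product = (4)/3 = 4/3


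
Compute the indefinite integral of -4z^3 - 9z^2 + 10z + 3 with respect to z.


Reverse power rule on each term:
  ∫ -4z^3 dz = -z^4
  ∫ -9z^2 dz = -3z^3
  ∫ 10z dz = 5z^2
  ∫ 3 dz = 3z
F(z) = -z^4 - 3z^3 + 5z^2 + 3z + C


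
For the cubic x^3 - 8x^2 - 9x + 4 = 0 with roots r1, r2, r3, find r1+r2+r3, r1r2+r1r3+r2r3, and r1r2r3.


Monic cubic x^3+bx^2+cx+d=0: sum=-b, pairwise sum=c, product=-d.
b=-8, c=-9, d=4
r1+r2+r3 = 8
r1r2+r1r3+r2r3 = -9
r1r2r3 = -4


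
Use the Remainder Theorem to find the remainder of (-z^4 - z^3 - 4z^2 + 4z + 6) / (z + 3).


By the Remainder Theorem, the remainder equals p(-3):
  -1*(-3)^4 = -81
  -1*(-3)^3 = 27
  -4*(-3)^2 = -36
  4*(-3)^1 = -12
  constant: 6
Sum: -81 + 27 - 36 - 12 + 6 = -96


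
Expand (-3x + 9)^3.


Expand (-3x + 9)^3 by repeated multiplication:
  (-3x + 9)^2 = 9x^2 - 54x + 81
= -27x^3 + 243x^2 - 729x + 729


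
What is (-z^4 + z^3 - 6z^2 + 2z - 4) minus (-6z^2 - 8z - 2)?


Distribute the minus sign:
  (-z^4 + z^3 - 6z^2 + 2z - 4)
- (-6z^2 - 8z - 2)
Negate second polynomial: 6z^2 + 8z + 2
Add: -z^4 + z^3 + 10z - 2


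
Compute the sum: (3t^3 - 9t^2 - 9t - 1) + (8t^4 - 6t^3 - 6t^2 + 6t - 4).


Align terms by degree and add:
  3t^3 - 9t^2 - 9t - 1
+ 8t^4 - 6t^3 - 6t^2 + 6t - 4
= 8t^4 - 3t^3 - 15t^2 - 3t - 5


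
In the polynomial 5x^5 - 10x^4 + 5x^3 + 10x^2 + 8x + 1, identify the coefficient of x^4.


Read off the coefficient of x^4: -10


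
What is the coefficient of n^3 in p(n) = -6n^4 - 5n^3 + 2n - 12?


Read off the coefficient of n^3: -5


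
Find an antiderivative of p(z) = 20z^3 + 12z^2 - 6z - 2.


Reverse power rule on each term:
  ∫ 20z^3 dz = 5z^4
  ∫ 12z^2 dz = 4z^3
  ∫ -6z dz = -3z^2
  ∫ -2 dz = -2z
F(z) = 5z^4 + 4z^3 - 3z^2 - 2z + C


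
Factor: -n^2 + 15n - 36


Roots satisfy r1 + r2 = -b/a = 15 and r1*r2 = c/a = 36.
So r1 = 3, r2 = 12.
-n^2 + 15n - 36 = -(n - r1)(n - r2) = -(n - 3)(n - 12)


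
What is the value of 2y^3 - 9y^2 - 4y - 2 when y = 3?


Using direct substitution:
  2 * (3)^3 = 54
  -9 * (3)^2 = -81
  -4 * (3)^1 = -12
  constant: -2
Sum = 54 - 81 - 12 - 2 = -41


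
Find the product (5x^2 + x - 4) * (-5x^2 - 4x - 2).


Distribute each term of the first polynomial:
  (5x^2)(-5x^2 - 4x - 2) = -25x^4 - 20x^3 - 10x^2
  (x)(-5x^2 - 4x - 2) = -5x^3 - 4x^2 - 2x
  (-4)(-5x^2 - 4x - 2) = 20x^2 + 16x + 8
Sum: -25x^4 - 25x^3 + 6x^2 + 14x + 8


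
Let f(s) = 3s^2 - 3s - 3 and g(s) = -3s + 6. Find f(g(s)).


Substitute g(s) into f:
f(g(s)) = 3*(-3s + 6)^2 + (-3)*(-3s + 6) + (-3)
(-3s + 6)^2 = 9s^2 - 36s + 36
Expand and combine: 27s^2 - 99s + 87


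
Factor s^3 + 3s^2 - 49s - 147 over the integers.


Try integer roots (divisors of -147). s=-3: p(-3)=0.
Divide out (s + 3): quotient is s^2 - 49.
Factor the quadratic: (s - 7)(s + 7)
Result: (s + 3)(s - 7)(s + 7)


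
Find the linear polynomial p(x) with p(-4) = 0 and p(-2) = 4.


p(x) = mx + b. Using p(-4)=0, p(-2)=4:
m = (0 - 4)/(-4 + 2) = -4/-2 = 2
b = 0 - m*(-4) = 0 + 8 = 8
p(x) = 2x + 8


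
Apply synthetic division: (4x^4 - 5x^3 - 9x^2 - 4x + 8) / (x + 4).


Synthetic division with c = -4. Coefficients: 4, -5, -9, -4, 8
Bring down 4.
  4 * -4 = -16; -16 - 5 = -21
  -21 * -4 = 84; 84 - 9 = 75
  75 * -4 = -300; -300 - 4 = -304
  -304 * -4 = 1216; 1216 + 8 = 1224
Quotient: 4x^3 - 21x^2 + 75x - 304, Remainder: 1224


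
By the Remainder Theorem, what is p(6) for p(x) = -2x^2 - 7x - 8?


By the Remainder Theorem, the remainder equals p(6):
  -2*(6)^2 = -72
  -7*(6)^1 = -42
  constant: -8
Sum: -72 - 42 - 8 = -122


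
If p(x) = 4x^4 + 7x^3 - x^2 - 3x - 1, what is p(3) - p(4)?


p(3) = 494
p(4) = 1443
p(3) - p(4) = 494 - 1443 = -949


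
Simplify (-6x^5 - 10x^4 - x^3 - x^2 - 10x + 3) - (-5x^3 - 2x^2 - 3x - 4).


Distribute the minus sign:
  (-6x^5 - 10x^4 - x^3 - x^2 - 10x + 3)
- (-5x^3 - 2x^2 - 3x - 4)
Negate second polynomial: 5x^3 + 2x^2 + 3x + 4
Add: -6x^5 - 10x^4 + 4x^3 + x^2 - 7x + 7


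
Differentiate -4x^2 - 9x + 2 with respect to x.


Apply the power rule term by term:
  d/dx(-4x^2) = -8x
  d/dx(-9x) = -9
  d/dx(2) = 0
p'(x) = -8x - 9


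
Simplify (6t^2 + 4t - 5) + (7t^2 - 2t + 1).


Align terms by degree and add:
  6t^2 + 4t - 5
+ 7t^2 - 2t + 1
= 13t^2 + 2t - 4


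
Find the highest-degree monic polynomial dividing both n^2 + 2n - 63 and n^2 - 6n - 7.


Factor each:
  n^2 + 2n - 63 = (n - 7)(n + 9)
  n^2 - 6n - 7 = (n - 7)(n + 1)
Common monic factor: n - 7


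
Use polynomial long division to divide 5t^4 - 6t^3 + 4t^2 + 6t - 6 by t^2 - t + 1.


(5t^4 - 6t^3 + 4t^2 + 6t - 6) / (t^2 - t + 1)
Step 1: 5t^2 * (t^2 - t + 1) = 5t^4 - 5t^3 + 5t^2; subtract.
Step 2: -t * (t^2 - t + 1) = -t^3 + t^2 - t; subtract.
Step 3: -2 * (t^2 - t + 1) = -2t^2 + 2t - 2; subtract.
Quotient: 5t^2 - t - 2, Remainder: 5t - 4


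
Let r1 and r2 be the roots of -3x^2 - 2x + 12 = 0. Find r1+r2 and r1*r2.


For ax^2+bx+c=0: sum = -b/a, product = c/a.
a=-3, b=-2, c=12
Sum = -(-2)/-3 = -2/3
Product = (12)/-3 = -4


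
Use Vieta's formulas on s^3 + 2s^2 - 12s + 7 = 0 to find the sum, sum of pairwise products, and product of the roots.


Monic cubic s^3+bs^2+cs+d=0: sum=-b, pairwise sum=c, product=-d.
b=2, c=-12, d=7
r1+r2+r3 = -2
r1r2+r1r3+r2r3 = -12
r1r2r3 = -7


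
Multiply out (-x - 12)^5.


Expand (-x - 12)^5 by repeated multiplication:
  (-x - 12)^2 = x^2 + 24x + 144
  (-x - 12)^3 = -x^3 - 36x^2 - 432x - 1728
  (-x - 12)^4 = x^4 + 48x^3 + 864x^2 + 6912x + 20736
= -x^5 - 60x^4 - 1440x^3 - 17280x^2 - 103680x - 248832


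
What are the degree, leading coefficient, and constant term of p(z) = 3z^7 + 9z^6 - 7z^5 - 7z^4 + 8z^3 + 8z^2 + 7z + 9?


Highest power of z is 7, with coefficient 3. Constant term is 9.
Degree = 7, leading coefficient = 3, constant term = 9


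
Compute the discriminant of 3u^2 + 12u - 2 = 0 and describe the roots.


D = b^2 - 4ac = (12)^2 - 4(3)(-2) = 144 + 24 = 168
Since D > 0: two distinct irrational roots


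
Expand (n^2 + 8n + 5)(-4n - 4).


Distribute each term of the first polynomial:
  (n^2)(-4n - 4) = -4n^3 - 4n^2
  (8n)(-4n - 4) = -32n^2 - 32n
  (5)(-4n - 4) = -20n - 20
Sum: -4n^3 - 36n^2 - 52n - 20


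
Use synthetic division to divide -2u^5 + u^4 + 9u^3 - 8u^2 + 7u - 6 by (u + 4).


Synthetic division with c = -4. Coefficients: -2, 1, 9, -8, 7, -6
Bring down -2.
  -2 * -4 = 8; 8 + 1 = 9
  9 * -4 = -36; -36 + 9 = -27
  -27 * -4 = 108; 108 - 8 = 100
  100 * -4 = -400; -400 + 7 = -393
  -393 * -4 = 1572; 1572 - 6 = 1566
Quotient: -2u^4 + 9u^3 - 27u^2 + 100u - 393, Remainder: 1566


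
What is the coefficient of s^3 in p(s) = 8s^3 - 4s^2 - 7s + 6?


Read off the coefficient of s^3: 8


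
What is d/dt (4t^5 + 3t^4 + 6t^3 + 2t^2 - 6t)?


Apply the power rule term by term:
  d/dt(4t^5) = 20t^4
  d/dt(3t^4) = 12t^3
  d/dt(6t^3) = 18t^2
  d/dt(2t^2) = 4t
  d/dt(-6t) = -6
p'(t) = 20t^4 + 12t^3 + 18t^2 + 4t - 6


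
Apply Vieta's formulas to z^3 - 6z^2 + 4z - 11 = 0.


Monic cubic z^3+bz^2+cz+d=0: sum=-b, pairwise sum=c, product=-d.
b=-6, c=4, d=-11
r1+r2+r3 = 6
r1r2+r1r3+r2r3 = 4
r1r2r3 = 11


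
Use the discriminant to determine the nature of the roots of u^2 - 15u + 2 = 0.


D = b^2 - 4ac = (-15)^2 - 4(1)(2) = 225 - 8 = 217
Since D > 0: two distinct irrational roots


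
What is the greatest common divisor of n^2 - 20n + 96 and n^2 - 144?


Factor each:
  n^2 - 20n + 96 = (n - 12)(n - 8)
  n^2 - 144 = (n - 12)(n + 12)
Common monic factor: n - 12


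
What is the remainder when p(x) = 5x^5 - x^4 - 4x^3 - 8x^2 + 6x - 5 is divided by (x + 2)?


By the Remainder Theorem, the remainder equals p(-2):
  5*(-2)^5 = -160
  -1*(-2)^4 = -16
  -4*(-2)^3 = 32
  -8*(-2)^2 = -32
  6*(-2)^1 = -12
  constant: -5
Sum: -160 - 16 + 32 - 32 - 12 - 5 = -193


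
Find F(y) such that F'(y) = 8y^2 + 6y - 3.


Reverse power rule on each term:
  ∫ 8y^2 dy = (8/3)y^3
  ∫ 6y dy = 3y^2
  ∫ -3 dy = -3y
F(y) = (8/3)y^3 + 3y^2 - 3y + C


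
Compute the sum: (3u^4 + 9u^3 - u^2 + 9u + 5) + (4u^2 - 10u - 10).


Align terms by degree and add:
  3u^4 + 9u^3 - u^2 + 9u + 5
+ 4u^2 - 10u - 10
= 3u^4 + 9u^3 + 3u^2 - u - 5
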